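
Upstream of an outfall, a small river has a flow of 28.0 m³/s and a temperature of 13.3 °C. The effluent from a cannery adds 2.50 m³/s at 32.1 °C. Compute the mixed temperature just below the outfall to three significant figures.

Flow-weighted mixing: C = (Q_r C_r + Q_w C_w)/(Q_r + Q_w)
= (28.0×13.3 + 2.50×32.1)/(28.0 + 2.50) = 452.7/30.50 = 14.84 °C.

14.8 °C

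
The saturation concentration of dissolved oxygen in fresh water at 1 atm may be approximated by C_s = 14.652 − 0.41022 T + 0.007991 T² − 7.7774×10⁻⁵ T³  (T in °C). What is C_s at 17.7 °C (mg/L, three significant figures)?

C_s ≈ 9.46 mg/L

C_s = 14.652 − 0.41022×17.7 + 0.007991×17.7² − 7.7774×10⁻⁵×17.7³ = 9.463 mg/L.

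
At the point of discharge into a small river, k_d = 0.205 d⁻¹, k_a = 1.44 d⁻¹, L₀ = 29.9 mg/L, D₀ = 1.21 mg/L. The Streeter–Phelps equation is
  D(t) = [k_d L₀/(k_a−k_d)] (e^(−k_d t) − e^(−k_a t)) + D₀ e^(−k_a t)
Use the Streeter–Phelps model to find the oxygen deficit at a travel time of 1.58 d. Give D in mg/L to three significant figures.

D ≈ 3.20 mg/L

k_d L₀/(k_a−k_d) = 0.205×29.9/(1.44−0.205) = 6.129/1.235 = 4.963 mg/L.
e^(−k_d t) = e^(−0.205×1.580) = 0.7233; e^(−k_a t) = e^(−1.44×1.580) = 0.1028.
D = 4.963 × (0.7233 − 0.1028) + 1.21 × 0.1028 = 3.080 + 0.1244 = 3.204 mg/L.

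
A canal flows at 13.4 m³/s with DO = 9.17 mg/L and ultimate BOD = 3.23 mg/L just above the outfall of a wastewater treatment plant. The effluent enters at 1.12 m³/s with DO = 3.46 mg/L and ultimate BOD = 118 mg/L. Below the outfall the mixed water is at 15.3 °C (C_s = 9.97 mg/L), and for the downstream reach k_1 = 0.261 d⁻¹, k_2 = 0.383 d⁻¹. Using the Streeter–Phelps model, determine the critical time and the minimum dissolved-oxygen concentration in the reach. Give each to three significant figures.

t_c ≈ 2.74 d; minimum DO ≈ 5.94 mg/L

Mixed DO = (13.4×9.17 + 1.12×3.46)/(13.4+1.12) = 126.8/14.52 = 8.730 mg/L.
Mixed L₀ = (13.4×3.23 + 1.12×118)/(14.52) = 175.4/14.52 = 12.08 mg/L.
Initial deficit D₀ = C_s − DO₀ = 9.97 − 8.730 = 1.240 mg/L.
t_c = (1/0.1220) ln[(0.383/0.261)(1 − 1.240×0.1220/(0.261×12.08))] = 8.197 × ln(1.397) = 2.740 d.
D_c = (0.261/0.383) × 12.08 × e^(−0.261×2.740) = 0.6815 × 12.08 × 0.4891 = 4.027 mg/L.
Minimum DO = 9.97 − 4.027 = 5.943 mg/L.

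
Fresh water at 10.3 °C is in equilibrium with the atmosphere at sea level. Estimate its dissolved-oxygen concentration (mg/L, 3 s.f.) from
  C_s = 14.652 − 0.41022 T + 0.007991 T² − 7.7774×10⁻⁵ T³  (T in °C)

C_s ≈ 11.2 mg/L

C_s = 14.652 − 0.41022×10.3 + 0.007991×10.3² − 7.7774×10⁻⁵×10.3³ = 11.19 mg/L.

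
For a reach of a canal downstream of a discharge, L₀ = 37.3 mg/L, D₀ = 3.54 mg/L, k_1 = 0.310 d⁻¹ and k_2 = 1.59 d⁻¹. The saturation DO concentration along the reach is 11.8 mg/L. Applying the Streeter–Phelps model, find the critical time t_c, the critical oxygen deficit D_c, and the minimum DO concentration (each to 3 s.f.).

t_c = [1/(k_2−k_1)] ln[(k_2/k_1)(1 − D₀(k_2−k_1)/(k_1 L₀))]
= [1/(1.59−0.310)] ln[(1.59/0.310)(1 − 3.54×1.280/(0.310×37.3))]
= (1/1.280) ln[5.129 × 0.6081] = 0.7812 × ln(3.119) = 0.7812 × 1.138 = 0.8887 d.
L(t_c) = L₀ e^(−k_1 t_c) = 37.3 × 0.7592 = 28.32 mg/L, and at the critical point k_2 D_c = k_1 L, so D_c = (0.310/1.59) × 28.32 = 5.521 mg/L.
Minimum DO = C_s − D_c = 11.8 − 5.521 = 6.279 mg/L.

t_c ≈ 0.889 d; D_c ≈ 5.52 mg/L; min DO ≈ 6.28 mg/L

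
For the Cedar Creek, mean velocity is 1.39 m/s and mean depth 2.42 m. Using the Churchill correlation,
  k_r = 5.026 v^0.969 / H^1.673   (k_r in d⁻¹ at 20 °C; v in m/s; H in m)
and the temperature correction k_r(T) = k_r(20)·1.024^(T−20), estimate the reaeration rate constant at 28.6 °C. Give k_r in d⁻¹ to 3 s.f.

k_r(20) = 5.026 × 1.39^0.969 / 2.42^1.673 = 5.026 × 1.376 / 4.387 = 1.576 d⁻¹.
k_r(28.6) = 1.576 × 1.024^(28.6−20) = 1.576 × 1.226 = 1.933 d⁻¹.

k_r ≈ 1.93 d⁻¹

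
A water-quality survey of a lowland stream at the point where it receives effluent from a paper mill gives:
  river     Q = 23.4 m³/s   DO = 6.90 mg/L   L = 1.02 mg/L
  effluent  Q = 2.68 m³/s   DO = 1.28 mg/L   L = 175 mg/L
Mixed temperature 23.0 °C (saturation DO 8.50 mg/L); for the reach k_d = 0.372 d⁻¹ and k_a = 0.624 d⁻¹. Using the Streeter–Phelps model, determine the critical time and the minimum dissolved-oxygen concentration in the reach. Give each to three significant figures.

t_c ≈ 1.73 d; minimum DO ≈ 2.58 mg/L

Mixed DO = (23.4×6.90 + 2.68×1.28)/(23.4+2.68) = 164.9/26.08 = 6.322 mg/L.
Mixed L₀ = (23.4×1.02 + 2.68×175)/(26.08) = 492.9/26.08 = 18.90 mg/L.
Initial deficit D₀ = C_s − DO₀ = 8.50 − 6.322 = 2.178 mg/L.
t_c = (1/0.2520) ln[(0.624/0.372)(1 − 2.178×0.2520/(0.372×18.90))] = 3.968 × ln(1.546) = 1.730 d.
D_c = (0.372/0.624) × 18.90 × e^(−0.372×1.730) = 0.5962 × 18.90 × 0.5254 = 5.919 mg/L.
Minimum DO = 8.50 − 5.919 = 2.581 mg/L.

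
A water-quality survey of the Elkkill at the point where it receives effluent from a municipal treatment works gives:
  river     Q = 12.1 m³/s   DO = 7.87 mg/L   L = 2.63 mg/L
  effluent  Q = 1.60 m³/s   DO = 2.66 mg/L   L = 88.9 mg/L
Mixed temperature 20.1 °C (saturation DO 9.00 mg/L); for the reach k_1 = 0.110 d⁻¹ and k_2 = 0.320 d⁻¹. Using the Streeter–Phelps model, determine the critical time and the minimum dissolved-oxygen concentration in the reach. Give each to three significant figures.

t_c ≈ 3.64 d; minimum DO ≈ 6.07 mg/L

Mixed DO = (12.1×7.87 + 1.60×2.66)/(12.1+1.60) = 99.48/13.70 = 7.262 mg/L.
Mixed L₀ = (12.1×2.63 + 1.60×88.9)/(13.70) = 174.1/13.70 = 12.71 mg/L.
Initial deficit D₀ = C_s − DO₀ = 9.00 − 7.262 = 1.738 mg/L.
t_c = (1/0.2100) ln[(0.320/0.110)(1 − 1.738×0.2100/(0.110×12.71))] = 4.762 × ln(2.149) = 3.643 d.
D_c = (0.110/0.320) × 12.71 × e^(−0.110×3.643) = 0.3438 × 12.71 × 0.6698 = 2.925 mg/L.
Minimum DO = 9.00 − 2.925 = 6.075 mg/L.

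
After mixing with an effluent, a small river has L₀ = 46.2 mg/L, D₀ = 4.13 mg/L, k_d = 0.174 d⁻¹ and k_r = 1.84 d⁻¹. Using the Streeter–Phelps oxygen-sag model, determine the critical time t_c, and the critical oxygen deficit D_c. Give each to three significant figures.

t_c ≈ 0.253 d; D_c ≈ 4.18 mg/L

With k_r/k_d = 10.57 and 1 − D₀(k_r−k_d)/(k_d L₀) = 0.1441,
t_c = ln(10.57 × 0.1441) / (1.84 − 0.174) = ln(1.524) / 1.666 = 0.4211/1.666 = 0.2527 d.
D_c = (k_d/k_r) L₀ e^(−k_d t_c) = (0.174/1.84) × 46.2 × e^(−0.174×0.2527) = 0.09457 × 46.2 × 0.9570 = 4.181 mg/L.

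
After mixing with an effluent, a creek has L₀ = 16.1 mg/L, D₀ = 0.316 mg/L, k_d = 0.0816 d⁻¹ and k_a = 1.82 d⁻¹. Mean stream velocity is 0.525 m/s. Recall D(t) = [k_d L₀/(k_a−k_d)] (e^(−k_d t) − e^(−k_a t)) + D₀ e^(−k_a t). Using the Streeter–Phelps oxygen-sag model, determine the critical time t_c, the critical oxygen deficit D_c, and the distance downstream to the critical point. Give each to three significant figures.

With k_a/k_d = 22.30 and 1 − D₀(k_a−k_d)/(k_d L₀) = 0.5819,
t_c = ln(22.30 × 0.5819) / (1.82 − 0.0816) = ln(12.98) / 1.738 = 2.563/1.738 = 1.474 d.
L(t_c) = L₀ e^(−k_d t_c) = 16.1 × 0.8866 = 14.27 mg/L, and at the critical point k_a D_c = k_d L, so D_c = (0.0816/1.82) × 14.27 = 0.6400 mg/L.
x_c = v t_c = 0.525 m/s × 1.474 d × 86400 s/d = 66880 m ≈ 66.9 km.

t_c ≈ 1.47 d; D_c ≈ 0.640 mg/L; x_c ≈ 66.9 km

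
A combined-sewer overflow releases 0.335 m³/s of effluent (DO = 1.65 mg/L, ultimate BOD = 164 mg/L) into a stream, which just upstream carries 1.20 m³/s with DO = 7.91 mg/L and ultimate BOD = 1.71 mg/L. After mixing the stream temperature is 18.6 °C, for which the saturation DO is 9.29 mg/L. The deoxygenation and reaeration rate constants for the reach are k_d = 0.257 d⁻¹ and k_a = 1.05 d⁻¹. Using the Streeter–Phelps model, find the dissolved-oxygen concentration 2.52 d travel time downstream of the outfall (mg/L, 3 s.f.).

Mixed DO = (1.20×7.91 + 0.335×1.65)/(1.20+0.335) = 10.04/1.535 = 6.544 mg/L.
Mixed L₀ = (1.20×1.71 + 0.335×164)/(1.535) = 56.99/1.535 = 37.13 mg/L.
Initial deficit D₀ = C_s − DO₀ = 9.29 − 6.544 = 2.746 mg/L.
D(2.52) = [0.257×37.13/(1.05−0.257)](e^(−0.257×2.52) − e^(−1.05×2.52)) + 2.746 e^(−1.05×2.52)
= 12.03 × (0.5233 − 0.07093) + 2.746 × 0.07093 = 5.638 mg/L.
DO = 9.29 − 5.638 = 3.652 mg/L.

DO ≈ 3.65 mg/L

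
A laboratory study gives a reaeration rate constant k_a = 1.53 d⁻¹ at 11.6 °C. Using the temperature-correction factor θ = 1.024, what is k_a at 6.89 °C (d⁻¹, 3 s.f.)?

k_a(T₂) = k_a(T₁) · θ^(T₂−T₁) = 1.53 × 1.024^(6.89−11.6)
= 1.53 × 1.024^-4.71 = 1.53 × 0.8943 = 1.368 d⁻¹.

k_a ≈ 1.37 d⁻¹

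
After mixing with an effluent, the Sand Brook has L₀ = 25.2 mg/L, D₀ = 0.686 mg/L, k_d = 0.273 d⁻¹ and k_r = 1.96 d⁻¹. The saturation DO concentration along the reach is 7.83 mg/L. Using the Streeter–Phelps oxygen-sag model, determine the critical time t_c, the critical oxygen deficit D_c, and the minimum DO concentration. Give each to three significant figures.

t_c ≈ 1.06 d; D_c ≈ 2.63 mg/L; min DO ≈ 5.20 mg/L

At the critical point dD/dt = 0, so k_d L₀ e^(−k_d t) = k_r D. Substituting D(t) from the Streeter–Phelps equation and solving for t gives
t_c = ln[(k_r/k_d)(1 − D₀(k_r−k_d)/(k_d L₀))] / (k_r−k_d).
Here k_r−k_d = 1.687 d⁻¹ and 1 − D₀(k_r−k_d)/(k_d L₀) = 1 − 0.686×1.687/(0.273×25.2) = 0.8318, so
t_c = ln(7.179 × 0.8318) / 1.687 = 1.787 / 1.687 = 1.059 d.
L(t_c) = L₀ e^(−k_d t_c) = 25.2 × 0.7489 = 18.87 mg/L, and at the critical point k_r D_c = k_d L, so D_c = (0.273/1.96) × 18.87 = 2.629 mg/L.
Minimum DO = C_s − D_c = 7.83 − 2.629 = 5.201 mg/L.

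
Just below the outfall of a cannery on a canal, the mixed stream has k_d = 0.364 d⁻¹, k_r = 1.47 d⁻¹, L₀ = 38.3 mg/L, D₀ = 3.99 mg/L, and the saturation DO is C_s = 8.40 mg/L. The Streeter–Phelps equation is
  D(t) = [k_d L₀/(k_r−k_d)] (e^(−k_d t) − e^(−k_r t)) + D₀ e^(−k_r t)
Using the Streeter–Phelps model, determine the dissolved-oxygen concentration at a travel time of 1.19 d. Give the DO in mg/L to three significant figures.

DO ≈ 1.72 mg/L

k_d L₀/(k_r−k_d) = 0.364×38.3/(1.47−0.364) = 13.94/1.106 = 12.61 mg/L.
e^(−k_d t) = e^(−0.364×1.190) = 0.6485; e^(−k_r t) = e^(−1.47×1.190) = 0.1739.
D = 12.61 × (0.6485 − 0.1739) + 3.99 × 0.1739 = 5.982 + 0.6938 = 6.676 mg/L.
DO = C_s − D = 8.40 − 6.676 = 1.724 mg/L.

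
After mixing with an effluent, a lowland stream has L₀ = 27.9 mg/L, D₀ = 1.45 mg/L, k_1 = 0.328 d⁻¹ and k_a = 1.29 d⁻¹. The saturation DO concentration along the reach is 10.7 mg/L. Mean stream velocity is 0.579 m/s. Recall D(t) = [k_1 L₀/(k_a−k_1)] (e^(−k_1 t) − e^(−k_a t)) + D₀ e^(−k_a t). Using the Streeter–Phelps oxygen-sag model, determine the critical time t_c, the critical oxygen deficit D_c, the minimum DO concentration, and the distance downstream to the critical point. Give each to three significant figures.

t_c ≈ 1.25 d; D_c ≈ 4.71 mg/L; min DO ≈ 5.99 mg/L; x_c ≈ 62.6 km

With k_a/k_1 = 3.933 and 1 − D₀(k_a−k_1)/(k_1 L₀) = 0.8476,
t_c = ln(3.933 × 0.8476) / (1.29 − 0.328) = ln(3.333) / 0.9620 = 1.204/0.9620 = 1.252 d.
L(t_c) = L₀ e^(−k_1 t_c) = 27.9 × 0.6633 = 18.51 mg/L, and at the critical point k_a D_c = k_1 L, so D_c = (0.328/1.29) × 18.51 = 4.705 mg/L.
Minimum DO = C_s − D_c = 10.7 − 4.705 = 5.995 mg/L.
x_c = v t_c = 0.579 m/s × 1.252 d × 86400 s/d = 62610 m ≈ 62.6 km.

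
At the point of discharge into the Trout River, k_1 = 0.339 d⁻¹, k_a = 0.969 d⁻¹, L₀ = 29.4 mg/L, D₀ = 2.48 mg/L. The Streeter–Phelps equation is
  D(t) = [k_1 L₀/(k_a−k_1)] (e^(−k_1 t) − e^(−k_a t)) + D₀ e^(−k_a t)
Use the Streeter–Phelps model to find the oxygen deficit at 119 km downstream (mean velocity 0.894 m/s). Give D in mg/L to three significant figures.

D ≈ 6.39 mg/L

Travel time t = x/v = 119 km / (0.894 m/s) = 119000 m / 0.894 m/s = 133100 s = 1.541 d.
k_1 L₀/(k_a−k_1) = 0.339×29.4/(0.969−0.339) = 9.967/0.6300 = 15.82 mg/L.
e^(−k_1 t) = e^(−0.339×1.541) = 0.5932; e^(−k_a t) = e^(−0.969×1.541) = 0.2247.
D = 15.82 × (0.5932 − 0.2247) + 2.48 × 0.2247 = 5.829 + 0.5573 = 6.386 mg/L.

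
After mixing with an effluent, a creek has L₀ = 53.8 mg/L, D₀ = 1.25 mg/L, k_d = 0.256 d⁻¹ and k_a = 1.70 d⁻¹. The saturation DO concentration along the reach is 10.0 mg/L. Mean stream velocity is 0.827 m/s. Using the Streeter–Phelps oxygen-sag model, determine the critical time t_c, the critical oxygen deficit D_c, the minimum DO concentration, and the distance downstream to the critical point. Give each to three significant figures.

t_c ≈ 1.21 d; D_c ≈ 5.94 mg/L; min DO ≈ 4.06 mg/L; x_c ≈ 86.7 km

With k_a/k_d = 6.641 and 1 − D₀(k_a−k_d)/(k_d L₀) = 0.8689,
t_c = ln(6.641 × 0.8689) / (1.70 − 0.256) = ln(5.770) / 1.444 = 1.753/1.444 = 1.214 d.
L(t_c) = L₀ e^(−k_d t_c) = 53.8 × 0.7329 = 39.43 mg/L, and at the critical point k_a D_c = k_d L, so D_c = (0.256/1.70) × 39.43 = 5.938 mg/L.
Minimum DO = C_s − D_c = 10.0 − 5.938 = 4.062 mg/L.
x_c = v t_c = 0.827 m/s × 1.214 d × 86400 s/d = 86730 m ≈ 86.7 km.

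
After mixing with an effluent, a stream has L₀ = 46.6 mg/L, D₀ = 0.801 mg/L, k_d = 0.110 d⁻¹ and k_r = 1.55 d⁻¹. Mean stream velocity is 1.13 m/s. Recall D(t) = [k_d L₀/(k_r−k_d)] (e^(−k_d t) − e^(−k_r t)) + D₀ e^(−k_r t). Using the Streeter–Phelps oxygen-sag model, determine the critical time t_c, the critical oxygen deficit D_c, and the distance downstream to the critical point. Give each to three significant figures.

t_c ≈ 1.66 d; D_c ≈ 2.76 mg/L; x_c ≈ 162 km

At the critical point dD/dt = 0, so k_d L₀ e^(−k_d t) = k_r D. Substituting D(t) from the Streeter–Phelps equation and solving for t gives
t_c = ln[(k_r/k_d)(1 − D₀(k_r−k_d)/(k_d L₀))] / (k_r−k_d).
Here k_r−k_d = 1.440 d⁻¹ and 1 − D₀(k_r−k_d)/(k_d L₀) = 1 − 0.801×1.440/(0.110×46.6) = 0.7750, so
t_c = ln(14.09 × 0.7750) / 1.440 = 2.391 / 1.440 = 1.660 d.
D_c = (k_d/k_r) L₀ e^(−k_d t_c) = (0.110/1.55) × 46.6 × e^(−0.110×1.660) = 0.07097 × 46.6 × 0.8331 = 2.755 mg/L.
x_c = v t_c = 1.13 m/s × 1.660 d × 86400 s/d = 162100 m ≈ 162 km.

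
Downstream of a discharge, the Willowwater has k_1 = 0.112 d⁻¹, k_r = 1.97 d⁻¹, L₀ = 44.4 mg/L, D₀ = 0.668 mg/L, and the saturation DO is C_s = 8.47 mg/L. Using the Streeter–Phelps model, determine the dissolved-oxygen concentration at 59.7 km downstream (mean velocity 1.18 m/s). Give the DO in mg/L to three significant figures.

DO ≈ 6.60 mg/L

Travel time t = x/v = 59.7 km / (1.18 m/s) = 59700 m / 1.18 m/s = 50590 s = 0.5856 d.
k_1 L₀/(k_r−k_1) = 0.112×44.4/(1.97−0.112) = 4.973/1.858 = 2.676 mg/L.
e^(−k_1 t) = e^(−0.112×0.5856) = 0.9365; e^(−k_r t) = e^(−1.97×0.5856) = 0.3155.
D = 2.676 × (0.9365 − 0.3155) + 0.668 × 0.3155 = 1.662 + 0.2108 = 1.873 mg/L.
DO = C_s − D = 8.47 − 1.873 = 6.597 mg/L.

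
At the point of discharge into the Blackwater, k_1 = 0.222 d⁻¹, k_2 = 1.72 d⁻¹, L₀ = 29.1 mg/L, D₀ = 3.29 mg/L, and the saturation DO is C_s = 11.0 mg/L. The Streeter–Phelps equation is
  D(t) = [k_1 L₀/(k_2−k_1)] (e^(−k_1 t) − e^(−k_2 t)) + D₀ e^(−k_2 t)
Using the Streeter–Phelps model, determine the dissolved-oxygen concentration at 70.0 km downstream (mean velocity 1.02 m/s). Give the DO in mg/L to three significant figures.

DO ≈ 7.65 mg/L

Travel time t = x/v = 70.0 km / (1.02 m/s) = 70000 m / 1.02 m/s = 68630 s = 0.7943 d.
k_1 L₀/(k_2−k_1) = 0.222×29.1/(1.72−0.222) = 6.460/1.498 = 4.313 mg/L.
e^(−k_1 t) = e^(−0.222×0.7943) = 0.8383; e^(−k_2 t) = e^(−1.72×0.7943) = 0.2551.
D = 4.313 × (0.8383 − 0.2551) + 3.29 × 0.2551 = 2.515 + 0.8392 = 3.355 mg/L.
DO = C_s − D = 11.0 − 3.355 = 7.645 mg/L.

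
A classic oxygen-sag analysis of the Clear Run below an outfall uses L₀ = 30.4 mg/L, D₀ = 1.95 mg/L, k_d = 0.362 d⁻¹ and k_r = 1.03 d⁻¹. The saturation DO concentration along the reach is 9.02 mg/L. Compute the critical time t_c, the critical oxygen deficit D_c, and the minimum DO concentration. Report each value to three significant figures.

t_c ≈ 1.38 d; D_c ≈ 6.49 mg/L; min DO ≈ 2.53 mg/L

With k_r/k_d = 2.845 and 1 − D₀(k_r−k_d)/(k_d L₀) = 0.8816,
t_c = ln(2.845 × 0.8816) / (1.03 − 0.362) = ln(2.509) / 0.6680 = 0.9197/0.6680 = 1.377 d.
L(t_c) = L₀ e^(−k_d t_c) = 30.4 × 0.6075 = 18.47 mg/L, and at the critical point k_r D_c = k_d L, so D_c = (0.362/1.03) × 18.47 = 6.491 mg/L.
Minimum DO = C_s − D_c = 9.02 − 6.491 = 2.529 mg/L.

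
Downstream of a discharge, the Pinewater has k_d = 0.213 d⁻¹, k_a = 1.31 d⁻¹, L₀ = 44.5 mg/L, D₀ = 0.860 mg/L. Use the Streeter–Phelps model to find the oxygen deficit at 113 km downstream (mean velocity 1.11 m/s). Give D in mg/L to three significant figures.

D ≈ 5.06 mg/L

Travel time t = x/v = 113 km / (1.11 m/s) = 113000 m / 1.11 m/s = 101800 s = 1.178 d.
k_d L₀/(k_a−k_d) = 0.213×44.5/(1.31−0.213) = 9.479/1.097 = 8.640 mg/L.
e^(−k_d t) = e^(−0.213×1.178) = 0.7780; e^(−k_a t) = e^(−1.31×1.178) = 0.2136.
D = 8.640 × (0.7780 − 0.2136) + 0.860 × 0.2136 = 4.877 + 0.1837 = 5.061 mg/L.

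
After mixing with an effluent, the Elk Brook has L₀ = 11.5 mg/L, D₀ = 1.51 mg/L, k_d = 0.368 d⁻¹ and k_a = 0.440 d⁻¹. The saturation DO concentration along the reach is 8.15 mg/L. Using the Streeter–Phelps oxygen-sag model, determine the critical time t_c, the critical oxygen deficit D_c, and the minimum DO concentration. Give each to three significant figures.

With k_a/k_d = 1.196 and 1 − D₀(k_a−k_d)/(k_d L₀) = 0.9743,
t_c = ln(1.196 × 0.9743) / (0.440 − 0.368) = ln(1.165) / 0.07200 = 0.1527/0.07200 = 2.120 d.
L(t_c) = L₀ e^(−k_d t_c) = 11.5 × 0.4583 = 5.270 mg/L, and at the critical point k_a D_c = k_d L, so D_c = (0.368/0.440) × 5.270 = 4.408 mg/L.
Minimum DO = C_s − D_c = 8.15 − 4.408 = 3.742 mg/L.

t_c ≈ 2.12 d; D_c ≈ 4.41 mg/L; min DO ≈ 3.74 mg/L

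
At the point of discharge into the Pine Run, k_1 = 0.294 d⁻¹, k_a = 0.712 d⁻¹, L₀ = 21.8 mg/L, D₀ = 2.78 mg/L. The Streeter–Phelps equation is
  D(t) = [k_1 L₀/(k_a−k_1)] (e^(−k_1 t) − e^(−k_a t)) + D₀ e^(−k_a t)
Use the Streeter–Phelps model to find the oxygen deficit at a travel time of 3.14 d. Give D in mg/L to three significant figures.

D ≈ 4.75 mg/L

k_1 L₀/(k_a−k_1) = 0.294×21.8/(0.712−0.294) = 6.409/0.4180 = 15.33 mg/L.
e^(−k_1 t) = e^(−0.294×3.140) = 0.3973; e^(−k_a t) = e^(−0.712×3.140) = 0.1069.
D = 15.33 × (0.3973 − 0.1069) + 2.78 × 0.1069 = 4.452 + 0.2972 = 4.749 mg/L.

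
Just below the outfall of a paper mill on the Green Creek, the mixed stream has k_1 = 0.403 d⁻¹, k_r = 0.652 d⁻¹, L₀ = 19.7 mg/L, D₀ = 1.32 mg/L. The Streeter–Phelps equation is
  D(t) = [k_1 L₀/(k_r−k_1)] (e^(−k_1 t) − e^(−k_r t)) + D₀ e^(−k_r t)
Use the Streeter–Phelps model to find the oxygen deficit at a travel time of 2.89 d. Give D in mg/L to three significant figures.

k_1 L₀/(k_r−k_1) = 0.403×19.7/(0.652−0.403) = 7.939/0.2490 = 31.88 mg/L.
e^(−k_1 t) = e^(−0.403×2.890) = 0.3120; e^(−k_r t) = e^(−0.652×2.890) = 0.1519.
D = 31.88 × (0.3120 − 0.1519) + 1.32 × 0.1519 = 5.104 + 0.2006 = 5.305 mg/L.

D ≈ 5.30 mg/L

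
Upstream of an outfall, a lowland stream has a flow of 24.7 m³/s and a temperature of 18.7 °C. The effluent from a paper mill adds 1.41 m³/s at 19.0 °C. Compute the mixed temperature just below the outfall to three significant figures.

18.7 °C

Flow-weighted mixing: C = (Q_r C_r + Q_w C_w)/(Q_r + Q_w)
= (24.7×18.7 + 1.41×19.0)/(24.7 + 1.41) = 488.7/26.11 = 18.72 °C.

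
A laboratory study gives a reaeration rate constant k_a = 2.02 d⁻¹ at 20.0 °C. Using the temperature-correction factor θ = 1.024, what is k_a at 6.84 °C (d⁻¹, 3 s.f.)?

k_a ≈ 1.48 d⁻¹

k_a(T₂) = k_a(T₁) · θ^(T₂−T₁) = 2.02 × 1.024^(6.84−20.0)
= 2.02 × 1.024^-13.2 = 2.02 × 0.7319 = 1.478 d⁻¹.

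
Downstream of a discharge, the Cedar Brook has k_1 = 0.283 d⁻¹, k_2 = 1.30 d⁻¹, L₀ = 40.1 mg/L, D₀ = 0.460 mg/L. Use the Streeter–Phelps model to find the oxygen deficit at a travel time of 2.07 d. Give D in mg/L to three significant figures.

D ≈ 5.49 mg/L

k_1 L₀/(k_2−k_1) = 0.283×40.1/(1.30−0.283) = 11.35/1.017 = 11.16 mg/L.
e^(−k_1 t) = e^(−0.283×2.070) = 0.5567; e^(−k_2 t) = e^(−1.30×2.070) = 0.06781.
D = 11.16 × (0.5567 − 0.06781) + 0.460 × 0.06781 = 5.455 + 0.03119 = 5.486 mg/L.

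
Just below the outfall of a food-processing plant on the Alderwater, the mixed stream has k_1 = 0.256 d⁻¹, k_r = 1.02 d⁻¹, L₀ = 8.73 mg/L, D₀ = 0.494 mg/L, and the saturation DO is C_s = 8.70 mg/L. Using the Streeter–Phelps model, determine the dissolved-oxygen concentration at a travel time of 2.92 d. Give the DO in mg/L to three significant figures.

k_1 L₀/(k_r−k_1) = 0.256×8.73/(1.02−0.256) = 2.235/0.7640 = 2.925 mg/L.
e^(−k_1 t) = e^(−0.256×2.920) = 0.4735; e^(−k_r t) = e^(−1.02×2.920) = 0.05087.
D = 2.925 × (0.4735 − 0.05087) + 0.494 × 0.05087 = 1.236 + 0.02513 = 1.262 mg/L.
DO = C_s − D = 8.70 − 1.262 = 7.438 mg/L.

DO ≈ 7.44 mg/L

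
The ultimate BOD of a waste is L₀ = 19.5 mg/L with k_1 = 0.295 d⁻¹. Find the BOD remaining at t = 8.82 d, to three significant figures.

L_t = L₀ e^(−k_1 t) = 19.5 × e^(−0.295×8.82) = 19.5 × 0.07413 = 1.446 mg/L.

L ≈ 1.45 mg/L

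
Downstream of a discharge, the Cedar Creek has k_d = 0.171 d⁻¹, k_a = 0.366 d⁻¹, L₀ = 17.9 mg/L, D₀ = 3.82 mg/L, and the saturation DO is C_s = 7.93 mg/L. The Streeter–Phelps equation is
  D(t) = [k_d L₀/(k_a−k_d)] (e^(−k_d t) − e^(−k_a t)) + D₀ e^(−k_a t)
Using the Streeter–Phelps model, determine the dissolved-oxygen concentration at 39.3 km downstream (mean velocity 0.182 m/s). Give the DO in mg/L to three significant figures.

Travel time t = x/v = 39.3 km / (0.182 m/s) = 39300 m / 0.182 m/s = 215900 s = 2.499 d.
k_d L₀/(k_a−k_d) = 0.171×17.9/(0.366−0.171) = 3.061/0.1950 = 15.70 mg/L.
e^(−k_d t) = e^(−0.171×2.499) = 0.6522; e^(−k_a t) = e^(−0.366×2.499) = 0.4006.
D = 15.70 × (0.6522 − 0.4006) + 3.82 × 0.4006 = 3.949 + 1.530 = 5.480 mg/L.
DO = C_s − D = 7.93 − 5.480 = 2.450 mg/L.

DO ≈ 2.45 mg/L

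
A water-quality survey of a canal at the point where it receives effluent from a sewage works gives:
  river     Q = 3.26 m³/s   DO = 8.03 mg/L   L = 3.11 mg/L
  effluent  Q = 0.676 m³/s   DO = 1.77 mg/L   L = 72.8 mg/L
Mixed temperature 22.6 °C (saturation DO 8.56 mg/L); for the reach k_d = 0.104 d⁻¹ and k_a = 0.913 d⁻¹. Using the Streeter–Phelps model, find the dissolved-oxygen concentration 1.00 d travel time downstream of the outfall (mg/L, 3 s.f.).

Mixed DO = (3.26×8.03 + 0.676×1.77)/(3.26+0.676) = 27.37/3.936 = 6.955 mg/L.
Mixed L₀ = (3.26×3.11 + 0.676×72.8)/(3.936) = 59.35/3.936 = 15.08 mg/L.
Initial deficit D₀ = C_s − DO₀ = 8.56 − 6.955 = 1.605 mg/L.
D(1.00) = [0.104×15.08/(0.913−0.104)](e^(−0.104×1.00) − e^(−0.913×1.00)) + 1.605 e^(−0.913×1.00)
= 1.938 × (0.9012 − 0.4013) + 1.605 × 0.4013 = 1.613 mg/L.
DO = 8.56 − 1.613 = 6.947 mg/L.

DO ≈ 6.95 mg/L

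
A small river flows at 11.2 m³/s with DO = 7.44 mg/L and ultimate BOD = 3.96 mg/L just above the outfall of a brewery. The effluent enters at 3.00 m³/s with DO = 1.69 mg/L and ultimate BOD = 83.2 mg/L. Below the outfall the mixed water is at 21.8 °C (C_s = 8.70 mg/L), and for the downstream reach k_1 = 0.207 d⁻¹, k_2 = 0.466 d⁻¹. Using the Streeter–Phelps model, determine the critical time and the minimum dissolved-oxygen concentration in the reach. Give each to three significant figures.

Mixed DO = (11.2×7.44 + 3.00×1.69)/(11.2+3.00) = 88.40/14.20 = 6.225 mg/L.
Mixed L₀ = (11.2×3.96 + 3.00×83.2)/(14.20) = 294.0/14.20 = 20.70 mg/L.
Initial deficit D₀ = C_s − DO₀ = 8.70 − 6.225 = 2.475 mg/L.
t_c = (1/0.2590) ln[(0.466/0.207)(1 − 2.475×0.2590/(0.207×20.70))] = 3.861 × ln(1.914) = 2.507 d.
D_c = (0.207/0.466) × 20.70 × e^(−0.207×2.507) = 0.4442 × 20.70 × 0.5951 = 5.472 mg/L.
Minimum DO = 8.70 − 5.472 = 3.228 mg/L.

t_c ≈ 2.51 d; minimum DO ≈ 3.23 mg/L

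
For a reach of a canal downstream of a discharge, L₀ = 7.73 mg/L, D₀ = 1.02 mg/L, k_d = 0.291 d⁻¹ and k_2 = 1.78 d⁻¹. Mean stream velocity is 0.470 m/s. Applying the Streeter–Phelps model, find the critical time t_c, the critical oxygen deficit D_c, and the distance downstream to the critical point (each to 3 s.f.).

t_c ≈ 0.461 d; D_c ≈ 1.11 mg/L; x_c ≈ 18.7 km

At the critical point dD/dt = 0, so k_d L₀ e^(−k_d t) = k_2 D. Substituting D(t) from the Streeter–Phelps equation and solving for t gives
t_c = ln[(k_2/k_d)(1 − D₀(k_2−k_d)/(k_d L₀))] / (k_2−k_d).
Here k_2−k_d = 1.489 d⁻¹ and 1 − D₀(k_2−k_d)/(k_d L₀) = 1 − 1.02×1.489/(0.291×7.73) = 0.3248, so
t_c = ln(6.117 × 0.3248) / 1.489 = 0.6865 / 1.489 = 0.4611 d.
D_c = (k_d/k_2) L₀ e^(−k_d t_c) = (0.291/1.78) × 7.73 × e^(−0.291×0.4611) = 0.1635 × 7.73 × 0.8744 = 1.105 mg/L.
x_c = v t_c = 0.470 m/s × 0.4611 d × 86400 s/d = 18720 m ≈ 18.7 km.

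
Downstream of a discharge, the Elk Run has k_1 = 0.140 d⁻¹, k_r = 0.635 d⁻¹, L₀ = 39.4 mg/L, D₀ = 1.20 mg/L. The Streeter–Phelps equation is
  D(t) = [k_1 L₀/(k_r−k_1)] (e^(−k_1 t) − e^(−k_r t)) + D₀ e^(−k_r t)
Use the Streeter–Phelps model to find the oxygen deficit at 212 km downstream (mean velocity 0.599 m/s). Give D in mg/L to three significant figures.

D ≈ 5.54 mg/L

Travel time t = x/v = 212 km / (0.599 m/s) = 212000 m / 0.599 m/s = 353900 s = 4.096 d.
k_1 L₀/(k_r−k_1) = 0.140×39.4/(0.635−0.140) = 5.516/0.4950 = 11.14 mg/L.
e^(−k_1 t) = e^(−0.140×4.096) = 0.5636; e^(−k_r t) = e^(−0.635×4.096) = 0.07419.
D = 11.14 × (0.5636 − 0.07419) + 1.20 × 0.07419 = 5.453 + 0.08902 = 5.542 mg/L.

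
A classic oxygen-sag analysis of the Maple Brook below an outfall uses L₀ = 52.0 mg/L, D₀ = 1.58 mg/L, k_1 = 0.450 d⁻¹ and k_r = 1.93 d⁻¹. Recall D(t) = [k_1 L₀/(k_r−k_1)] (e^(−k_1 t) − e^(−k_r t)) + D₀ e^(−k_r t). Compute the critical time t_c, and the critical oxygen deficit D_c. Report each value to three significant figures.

At the critical point dD/dt = 0, so k_1 L₀ e^(−k_1 t) = k_r D. Substituting D(t) from the Streeter–Phelps equation and solving for t gives
t_c = ln[(k_r/k_1)(1 − D₀(k_r−k_1)/(k_1 L₀))] / (k_r−k_1).
Here k_r−k_1 = 1.480 d⁻¹ and 1 − D₀(k_r−k_1)/(k_1 L₀) = 1 − 1.58×1.480/(0.450×52.0) = 0.9001, so
t_c = ln(4.289 × 0.9001) / 1.480 = 1.351 / 1.480 = 0.9127 d.
L(t_c) = L₀ e^(−k_1 t_c) = 52.0 × 0.6632 = 34.49 mg/L, and at the critical point k_r D_c = k_1 L, so D_c = (0.450/1.93) × 34.49 = 8.041 mg/L.

t_c ≈ 0.913 d; D_c ≈ 8.04 mg/L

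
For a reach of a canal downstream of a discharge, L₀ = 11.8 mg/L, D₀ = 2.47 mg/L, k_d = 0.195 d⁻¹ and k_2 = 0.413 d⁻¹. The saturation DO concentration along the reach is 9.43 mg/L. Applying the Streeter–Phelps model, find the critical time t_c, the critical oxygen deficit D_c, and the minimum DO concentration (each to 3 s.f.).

t_c ≈ 2.22 d; D_c ≈ 3.61 mg/L; min DO ≈ 5.82 mg/L

t_c = [1/(k_2−k_d)] ln[(k_2/k_d)(1 − D₀(k_2−k_d)/(k_d L₀))]
= [1/(0.413−0.195)] ln[(0.413/0.195)(1 − 2.47×0.2180/(0.195×11.8))]
= (1/0.2180) ln[2.118 × 0.7660] = 4.587 × ln(1.622) = 4.587 × 0.4839 = 2.220 d.
L(t_c) = L₀ e^(−k_d t_c) = 11.8 × 0.6487 = 7.654 mg/L, and at the critical point k_2 D_c = k_d L, so D_c = (0.195/0.413) × 7.654 = 3.614 mg/L.
Minimum DO = C_s − D_c = 9.43 − 3.614 = 5.816 mg/L.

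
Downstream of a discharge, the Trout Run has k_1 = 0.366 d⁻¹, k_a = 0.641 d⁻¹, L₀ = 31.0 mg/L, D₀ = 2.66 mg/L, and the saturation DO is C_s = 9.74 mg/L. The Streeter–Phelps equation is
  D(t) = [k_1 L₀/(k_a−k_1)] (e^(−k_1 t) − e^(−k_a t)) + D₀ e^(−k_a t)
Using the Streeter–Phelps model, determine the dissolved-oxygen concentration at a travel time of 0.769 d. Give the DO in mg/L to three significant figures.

k_1 L₀/(k_a−k_1) = 0.366×31.0/(0.641−0.366) = 11.35/0.2750 = 41.26 mg/L.
e^(−k_1 t) = e^(−0.366×0.7690) = 0.7547; e^(−k_a t) = e^(−0.641×0.7690) = 0.6108.
D = 41.26 × (0.7547 − 0.6108) + 2.66 × 0.6108 = 5.935 + 1.625 = 7.560 mg/L.
DO = C_s − D = 9.74 − 7.560 = 2.180 mg/L.

DO ≈ 2.18 mg/L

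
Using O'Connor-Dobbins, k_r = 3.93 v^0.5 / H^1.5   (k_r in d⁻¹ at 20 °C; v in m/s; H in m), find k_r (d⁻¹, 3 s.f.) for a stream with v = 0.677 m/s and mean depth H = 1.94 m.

k_r ≈ 1.20 d⁻¹

k_r = 3.93 × 0.677^0.5 / 1.94^1.5 = 3.93 × 0.8228 / 2.702 = 1.197 d⁻¹.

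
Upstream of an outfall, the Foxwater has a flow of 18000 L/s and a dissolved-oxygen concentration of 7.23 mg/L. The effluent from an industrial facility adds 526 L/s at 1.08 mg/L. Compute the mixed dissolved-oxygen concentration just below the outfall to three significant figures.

7.06 mg/L

Flow-weighted mixing: C = (Q_r C_r + Q_w C_w)/(Q_r + Q_w)
= (18000×7.23 + 526×1.08)/(18000 + 526) = 130700/18530 = 7.055 mg/L.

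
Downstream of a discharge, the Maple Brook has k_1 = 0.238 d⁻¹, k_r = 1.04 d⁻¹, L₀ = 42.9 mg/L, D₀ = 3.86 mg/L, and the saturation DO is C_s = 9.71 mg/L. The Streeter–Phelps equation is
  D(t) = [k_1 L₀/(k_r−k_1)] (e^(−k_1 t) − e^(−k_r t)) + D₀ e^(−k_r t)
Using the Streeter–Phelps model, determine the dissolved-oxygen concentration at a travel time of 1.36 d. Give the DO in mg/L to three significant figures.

k_1 L₀/(k_r−k_1) = 0.238×42.9/(1.04−0.238) = 10.21/0.8020 = 12.73 mg/L.
e^(−k_1 t) = e^(−0.238×1.360) = 0.7235; e^(−k_r t) = e^(−1.04×1.360) = 0.2431.
D = 12.73 × (0.7235 − 0.2431) + 3.86 × 0.2431 = 6.116 + 0.9383 = 7.054 mg/L.
DO = C_s − D = 9.71 − 7.054 = 2.656 mg/L.

DO ≈ 2.66 mg/L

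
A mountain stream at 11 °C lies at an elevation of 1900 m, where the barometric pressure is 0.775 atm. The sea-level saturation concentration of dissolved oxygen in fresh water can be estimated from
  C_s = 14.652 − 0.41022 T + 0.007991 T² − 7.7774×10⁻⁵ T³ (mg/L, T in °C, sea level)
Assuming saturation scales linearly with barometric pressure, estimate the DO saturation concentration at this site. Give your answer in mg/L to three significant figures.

At sea level: C_s = 14.652 − 0.41022×11 + 0.007991×11² − 7.7774×10⁻⁵×11³ = 11.00 mg/L.
Pressure correction: C_s' = 11.00 × 0.775 = 8.527 mg/L.

C_s ≈ 8.53 mg/L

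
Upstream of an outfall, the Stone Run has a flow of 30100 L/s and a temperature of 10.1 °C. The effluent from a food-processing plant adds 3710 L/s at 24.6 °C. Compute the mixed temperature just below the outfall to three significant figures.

Flow-weighted mixing: C = (Q_r C_r + Q_w C_w)/(Q_r + Q_w)
= (30100×10.1 + 3710×24.6)/(30100 + 3710) = 395300/33810 = 11.69 °C.

11.7 °C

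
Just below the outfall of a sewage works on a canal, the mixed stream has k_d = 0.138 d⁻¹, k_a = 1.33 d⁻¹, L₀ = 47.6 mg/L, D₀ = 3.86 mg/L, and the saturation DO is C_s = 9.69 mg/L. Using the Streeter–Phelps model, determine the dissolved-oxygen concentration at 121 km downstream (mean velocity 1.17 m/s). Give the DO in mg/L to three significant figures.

Travel time t = x/v = 121 km / (1.17 m/s) = 121000 m / 1.17 m/s = 103400 s = 1.197 d.
k_d L₀/(k_a−k_d) = 0.138×47.6/(1.33−0.138) = 6.569/1.192 = 5.511 mg/L.
e^(−k_d t) = e^(−0.138×1.197) = 0.8477; e^(−k_a t) = e^(−1.33×1.197) = 0.2035.
D = 5.511 × (0.8477 − 0.2035) + 3.86 × 0.2035 = 3.550 + 0.7856 = 4.336 mg/L.
DO = C_s − D = 9.69 − 4.336 = 5.354 mg/L.

DO ≈ 5.35 mg/L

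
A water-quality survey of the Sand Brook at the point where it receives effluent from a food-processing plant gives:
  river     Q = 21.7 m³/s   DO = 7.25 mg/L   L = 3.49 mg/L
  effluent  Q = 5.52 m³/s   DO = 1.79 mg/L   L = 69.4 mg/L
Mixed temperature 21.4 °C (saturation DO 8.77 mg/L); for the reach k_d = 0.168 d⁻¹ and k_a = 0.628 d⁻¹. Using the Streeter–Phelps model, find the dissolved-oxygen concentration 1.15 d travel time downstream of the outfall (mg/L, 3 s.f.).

Mixed DO = (21.7×7.25 + 5.52×1.79)/(21.7+5.52) = 167.2/27.22 = 6.143 mg/L.
Mixed L₀ = (21.7×3.49 + 5.52×69.4)/(27.22) = 458.8/27.22 = 16.86 mg/L.
Initial deficit D₀ = C_s − DO₀ = 8.77 − 6.143 = 2.627 mg/L.
D(1.15) = [0.168×16.86/(0.628−0.168)](e^(−0.168×1.15) − e^(−0.628×1.15)) + 2.627 e^(−0.628×1.15)
= 6.156 × (0.8243 − 0.4857) + 2.627 × 0.4857 = 3.361 mg/L.
DO = 8.77 − 3.361 = 5.409 mg/L.

DO ≈ 5.41 mg/L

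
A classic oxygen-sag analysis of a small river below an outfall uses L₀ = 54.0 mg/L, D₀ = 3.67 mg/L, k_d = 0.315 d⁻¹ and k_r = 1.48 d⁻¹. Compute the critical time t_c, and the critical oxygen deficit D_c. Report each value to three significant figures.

With k_r/k_d = 4.698 and 1 − D₀(k_r−k_d)/(k_d L₀) = 0.7486,
t_c = ln(4.698 × 0.7486) / (1.48 − 0.315) = ln(3.517) / 1.165 = 1.258/1.165 = 1.080 d.
L(t_c) = L₀ e^(−k_d t_c) = 54.0 × 0.7117 = 38.43 mg/L, and at the critical point k_r D_c = k_d L, so D_c = (0.315/1.48) × 38.43 = 8.180 mg/L.

t_c ≈ 1.08 d; D_c ≈ 8.18 mg/L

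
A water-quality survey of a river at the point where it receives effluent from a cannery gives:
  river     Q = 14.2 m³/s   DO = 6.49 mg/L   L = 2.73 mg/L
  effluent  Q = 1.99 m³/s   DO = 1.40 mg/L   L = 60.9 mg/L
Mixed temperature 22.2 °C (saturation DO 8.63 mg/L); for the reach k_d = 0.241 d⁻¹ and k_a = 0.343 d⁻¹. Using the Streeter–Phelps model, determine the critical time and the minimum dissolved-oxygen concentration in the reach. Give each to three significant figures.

Mixed DO = (14.2×6.49 + 1.99×1.40)/(14.2+1.99) = 94.94/16.19 = 5.864 mg/L.
Mixed L₀ = (14.2×2.73 + 1.99×60.9)/(16.19) = 160.0/16.19 = 9.880 mg/L.
Initial deficit D₀ = C_s − DO₀ = 8.63 − 5.864 = 2.766 mg/L.
t_c = (1/0.1020) ln[(0.343/0.241)(1 − 2.766×0.1020/(0.241×9.880))] = 9.804 × ln(1.255) = 2.224 d.
D_c = (0.241/0.343) × 9.880 × e^(−0.241×2.224) = 0.7026 × 9.880 × 0.5851 = 4.062 mg/L.
Minimum DO = 8.63 − 4.062 = 4.568 mg/L.

t_c ≈ 2.22 d; minimum DO ≈ 4.57 mg/L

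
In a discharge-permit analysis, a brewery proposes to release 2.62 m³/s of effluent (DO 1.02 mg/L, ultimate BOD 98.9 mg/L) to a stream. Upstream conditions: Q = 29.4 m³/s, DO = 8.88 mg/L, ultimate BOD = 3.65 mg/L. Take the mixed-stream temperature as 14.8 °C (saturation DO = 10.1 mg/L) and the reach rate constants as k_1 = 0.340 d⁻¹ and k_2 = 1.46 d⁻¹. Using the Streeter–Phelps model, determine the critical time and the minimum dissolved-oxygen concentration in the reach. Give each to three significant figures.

Mixed DO = (29.4×8.88 + 2.62×1.02)/(29.4+2.62) = 263.7/32.02 = 8.237 mg/L.
Mixed L₀ = (29.4×3.65 + 2.62×98.9)/(32.02) = 366.4/32.02 = 11.44 mg/L.
Initial deficit D₀ = C_s − DO₀ = 10.1 − 8.237 = 1.863 mg/L.
t_c = (1/1.120) ln[(1.46/0.340)(1 − 1.863×1.120/(0.340×11.44))] = 0.8929 × ln(1.991) = 0.6149 d.
D_c = (0.340/1.46) × 11.44 × e^(−0.340×0.6149) = 0.2329 × 11.44 × 0.8113 = 2.162 mg/L.
Minimum DO = 10.1 − 2.162 = 7.938 mg/L.

t_c ≈ 0.615 d; minimum DO ≈ 7.94 mg/L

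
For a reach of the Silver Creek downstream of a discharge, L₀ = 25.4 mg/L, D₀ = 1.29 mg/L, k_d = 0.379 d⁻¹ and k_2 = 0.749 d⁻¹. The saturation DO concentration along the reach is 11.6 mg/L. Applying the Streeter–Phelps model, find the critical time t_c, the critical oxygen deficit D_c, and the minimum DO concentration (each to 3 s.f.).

t_c ≈ 1.70 d; D_c ≈ 6.74 mg/L; min DO ≈ 4.86 mg/L

t_c = [1/(k_2−k_d)] ln[(k_2/k_d)(1 − D₀(k_2−k_d)/(k_d L₀))]
= [1/(0.749−0.379)] ln[(0.749/0.379)(1 − 1.29×0.3700/(0.379×25.4))]
= (1/0.3700) ln[1.976 × 0.9504] = 2.703 × ln(1.878) = 2.703 × 0.6304 = 1.704 d.
L(t_c) = L₀ e^(−k_d t_c) = 25.4 × 0.5243 = 13.32 mg/L, and at the critical point k_2 D_c = k_d L, so D_c = (0.379/0.749) × 13.32 = 6.739 mg/L.
Minimum DO = C_s − D_c = 11.6 − 6.739 = 4.861 mg/L.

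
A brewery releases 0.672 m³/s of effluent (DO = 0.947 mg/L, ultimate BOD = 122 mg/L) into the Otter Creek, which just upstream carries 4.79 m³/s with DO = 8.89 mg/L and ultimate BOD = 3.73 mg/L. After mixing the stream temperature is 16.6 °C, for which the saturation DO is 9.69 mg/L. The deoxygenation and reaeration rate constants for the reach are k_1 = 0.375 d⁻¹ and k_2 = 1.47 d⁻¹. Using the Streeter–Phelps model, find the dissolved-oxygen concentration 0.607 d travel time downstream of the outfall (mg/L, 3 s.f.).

Mixed DO = (4.79×8.89 + 0.672×0.947)/(4.79+0.672) = 43.22/5.462 = 7.913 mg/L.
Mixed L₀ = (4.79×3.73 + 0.672×122)/(5.462) = 99.85/5.462 = 18.28 mg/L.
Initial deficit D₀ = C_s − DO₀ = 9.69 − 7.913 = 1.777 mg/L.
D(0.607) = [0.375×18.28/(1.47−0.375)](e^(−0.375×0.607) − e^(−1.47×0.607)) + 1.777 e^(−1.47×0.607)
= 6.261 × (0.7964 − 0.4097) + 1.777 × 0.4097 = 3.149 mg/L.
DO = 9.69 − 3.149 = 6.541 mg/L.

DO ≈ 6.54 mg/L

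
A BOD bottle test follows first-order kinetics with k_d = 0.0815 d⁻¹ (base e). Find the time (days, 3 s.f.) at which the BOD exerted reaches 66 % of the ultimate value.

y/L₀ = 1 − e^(−k_d t) = 0.66 ⇒ e^(−k_d t) = 0.340
t = −ln(0.340) / 0.0815 = 1.079 / 0.0815 = 13.24 d.

t ≈ 13.2 d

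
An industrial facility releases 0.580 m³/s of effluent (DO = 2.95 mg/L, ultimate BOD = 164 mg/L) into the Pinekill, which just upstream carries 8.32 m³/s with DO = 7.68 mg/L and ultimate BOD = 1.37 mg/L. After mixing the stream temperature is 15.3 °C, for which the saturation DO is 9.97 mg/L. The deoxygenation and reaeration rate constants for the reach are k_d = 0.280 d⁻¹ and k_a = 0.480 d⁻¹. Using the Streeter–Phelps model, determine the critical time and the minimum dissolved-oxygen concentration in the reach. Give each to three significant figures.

Mixed DO = (8.32×7.68 + 0.580×2.95)/(8.32+0.580) = 65.61/8.900 = 7.372 mg/L.
Mixed L₀ = (8.32×1.37 + 0.580×164)/(8.900) = 106.5/8.900 = 11.97 mg/L.
Initial deficit D₀ = C_s − DO₀ = 9.97 − 7.372 = 2.598 mg/L.
t_c = (1/0.2000) ln[(0.480/0.280)(1 − 2.598×0.2000/(0.280×11.97))] = 5.000 × ln(1.448) = 1.852 d.
D_c = (0.280/0.480) × 11.97 × e^(−0.280×1.852) = 0.5833 × 11.97 × 0.5953 = 4.156 mg/L.
Minimum DO = 9.97 − 4.156 = 5.814 mg/L.

t_c ≈ 1.85 d; minimum DO ≈ 5.81 mg/L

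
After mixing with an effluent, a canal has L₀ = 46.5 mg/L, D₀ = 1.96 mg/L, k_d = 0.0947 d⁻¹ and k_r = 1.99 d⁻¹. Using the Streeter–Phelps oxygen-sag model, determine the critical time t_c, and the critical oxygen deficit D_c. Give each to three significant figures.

t_c ≈ 0.628 d; D_c ≈ 2.09 mg/L

With k_r/k_d = 21.01 and 1 − D₀(k_r−k_d)/(k_d L₀) = 0.1564,
t_c = ln(21.01 × 0.1564) / (1.99 − 0.0947) = ln(3.287) / 1.895 = 1.190/1.895 = 0.6278 d.
L(t_c) = L₀ e^(−k_d t_c) = 46.5 × 0.9423 = 43.82 mg/L, and at the critical point k_r D_c = k_d L, so D_c = (0.0947/1.99) × 43.82 = 2.085 mg/L.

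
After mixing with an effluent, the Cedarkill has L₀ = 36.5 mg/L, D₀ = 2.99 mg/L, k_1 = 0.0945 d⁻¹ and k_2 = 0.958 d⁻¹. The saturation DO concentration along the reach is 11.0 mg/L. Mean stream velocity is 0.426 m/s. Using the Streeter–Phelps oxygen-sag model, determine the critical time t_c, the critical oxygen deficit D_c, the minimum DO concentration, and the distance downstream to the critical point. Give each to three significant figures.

t_c ≈ 1.08 d; D_c ≈ 3.25 mg/L; min DO ≈ 7.75 mg/L; x_c ≈ 39.9 km

At the critical point dD/dt = 0, so k_1 L₀ e^(−k_1 t) = k_2 D. Substituting D(t) from the Streeter–Phelps equation and solving for t gives
t_c = ln[(k_2/k_1)(1 − D₀(k_2−k_1)/(k_1 L₀))] / (k_2−k_1).
Here k_2−k_1 = 0.8635 d⁻¹ and 1 − D₀(k_2−k_1)/(k_1 L₀) = 1 − 2.99×0.8635/(0.0945×36.5) = 0.2515, so
t_c = ln(10.14 × 0.2515) / 0.8635 = 0.9358 / 0.8635 = 1.084 d.
L(t_c) = L₀ e^(−k_1 t_c) = 36.5 × 0.9027 = 32.95 mg/L, and at the critical point k_2 D_c = k_1 L, so D_c = (0.0945/0.958) × 32.95 = 3.250 mg/L.
Minimum DO = C_s − D_c = 11.0 − 3.250 = 7.750 mg/L.
x_c = v t_c = 0.426 m/s × 1.084 d × 86400 s/d = 39890 m ≈ 39.9 km.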